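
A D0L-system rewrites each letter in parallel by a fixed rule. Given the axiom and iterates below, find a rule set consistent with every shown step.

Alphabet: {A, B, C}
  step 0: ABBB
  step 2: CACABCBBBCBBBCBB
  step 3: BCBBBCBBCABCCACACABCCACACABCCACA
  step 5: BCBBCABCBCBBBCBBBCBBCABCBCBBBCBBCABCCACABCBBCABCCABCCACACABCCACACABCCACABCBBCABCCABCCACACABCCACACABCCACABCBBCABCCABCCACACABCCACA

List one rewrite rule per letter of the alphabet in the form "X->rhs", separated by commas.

  step 2 ⇒ step 3: CACABCBBBCBBBCBB ⇒ BC·BB·BC·BB·CA·BC·CA·CA·CA·BC·CA·CA·CA·BC·CA·CA
    A ↦ BB
    B ↦ CA
    C ↦ BC

A->BB, B->CA, C->BC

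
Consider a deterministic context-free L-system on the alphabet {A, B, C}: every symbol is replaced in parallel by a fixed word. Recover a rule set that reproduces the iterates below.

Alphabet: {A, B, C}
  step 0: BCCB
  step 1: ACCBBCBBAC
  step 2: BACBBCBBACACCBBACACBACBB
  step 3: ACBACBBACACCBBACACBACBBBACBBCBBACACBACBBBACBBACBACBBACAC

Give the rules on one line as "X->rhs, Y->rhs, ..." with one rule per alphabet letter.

  step 2 ⇒ step 3: BACBBCBBACACCBBACACBACBB ⇒ AC·BA·CBB·AC·AC·CBB·AC·AC·BA·CBB·BA·CBB·CBB·AC·AC·BA·CBB·BA·CBB·AC·BA·CBB·AC·AC
    A ↦ BA
    B ↦ AC
    C ↦ CBB

A->BA, B->AC, C->CBB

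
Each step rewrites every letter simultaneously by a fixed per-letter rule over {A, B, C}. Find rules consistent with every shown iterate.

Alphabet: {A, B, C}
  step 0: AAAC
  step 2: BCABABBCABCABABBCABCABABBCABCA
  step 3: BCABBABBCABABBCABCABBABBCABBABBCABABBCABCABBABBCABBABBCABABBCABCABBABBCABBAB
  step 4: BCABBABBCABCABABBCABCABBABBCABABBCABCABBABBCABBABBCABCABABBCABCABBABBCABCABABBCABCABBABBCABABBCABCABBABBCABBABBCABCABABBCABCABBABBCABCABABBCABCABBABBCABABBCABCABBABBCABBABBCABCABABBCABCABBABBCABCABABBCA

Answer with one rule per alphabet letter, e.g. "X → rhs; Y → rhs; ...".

A->BAB, B->BCA, C->B

  step 3 ⇒ step 4: BCABBABBCABABBCABCABBABBCABBABBCABABBCABCABBABBCABBABBCABABBCABCABBABBCABBAB ⇒ BCA·B·BAB·BCA·BCA·BAB·BCA·BCA·B·BAB·BCA·BAB·BCA·BCA·B·BAB·BCA·B·BAB·BCA·BCA·BAB·BCA·BCA·B·BAB·BCA·BCA·BAB·BCA·BCA·B·BAB·BCA·BAB·BCA·BCA·B·BAB·BCA·B·BAB·BCA·BCA·BAB·BCA·BCA·B·BAB·BCA·BCA·BAB·BCA·BCA·B·BAB·BCA·BAB·BCA·BCA·B·BAB·BCA·B·BAB·BCA·BCA·BAB·BCA·BCA·B·BAB·BCA·BCA·BAB·BCA
    A ↦ BAB
    B ↦ BCA
    C ↦ B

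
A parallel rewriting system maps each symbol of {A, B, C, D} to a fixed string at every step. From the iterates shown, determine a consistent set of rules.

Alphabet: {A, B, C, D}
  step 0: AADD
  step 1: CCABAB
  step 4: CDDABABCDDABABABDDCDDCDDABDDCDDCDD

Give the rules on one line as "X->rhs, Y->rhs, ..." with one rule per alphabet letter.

A->C, B->DD, C->DB, D->AB

  step 0 ⇒ step 1: AADD ⇒ C·C·AB·AB
    A ↦ C
    D ↦ AB
    B ↦ DD  (constrained at step 1)
    C ↦ DB  (constrained at step 1)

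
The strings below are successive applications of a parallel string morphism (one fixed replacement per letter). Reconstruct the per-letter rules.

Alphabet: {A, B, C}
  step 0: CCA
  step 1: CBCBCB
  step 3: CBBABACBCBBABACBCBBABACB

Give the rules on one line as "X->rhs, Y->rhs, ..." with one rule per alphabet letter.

  step 0 ⇒ step 1: CCA ⇒ CB·CB·CB
    A ↦ CB
    C ↦ CB
    B ↦ BA  (constrained at step 1)

A->CB, B->BA, C->CB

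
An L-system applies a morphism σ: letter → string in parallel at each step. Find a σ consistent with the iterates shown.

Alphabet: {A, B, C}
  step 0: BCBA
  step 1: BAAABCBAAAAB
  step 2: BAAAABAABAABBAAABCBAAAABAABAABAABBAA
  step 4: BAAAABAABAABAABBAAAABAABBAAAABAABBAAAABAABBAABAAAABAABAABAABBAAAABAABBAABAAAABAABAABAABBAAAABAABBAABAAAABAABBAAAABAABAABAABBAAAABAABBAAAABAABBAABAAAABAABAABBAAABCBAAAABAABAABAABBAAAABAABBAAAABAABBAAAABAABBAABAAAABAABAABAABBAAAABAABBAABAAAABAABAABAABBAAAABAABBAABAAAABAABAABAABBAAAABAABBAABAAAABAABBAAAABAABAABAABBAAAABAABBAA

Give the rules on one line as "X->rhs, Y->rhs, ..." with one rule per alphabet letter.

A->AAB, B->BAA, C->ABC

  step 1 ⇒ step 2: BAAABCBAAAAB ⇒ BAA·AAB·AAB·AAB·BAA·ABC·BAA·AAB·AAB·AAB·AAB·BAA
    A ↦ AAB
    B ↦ BAA
    C ↦ ABC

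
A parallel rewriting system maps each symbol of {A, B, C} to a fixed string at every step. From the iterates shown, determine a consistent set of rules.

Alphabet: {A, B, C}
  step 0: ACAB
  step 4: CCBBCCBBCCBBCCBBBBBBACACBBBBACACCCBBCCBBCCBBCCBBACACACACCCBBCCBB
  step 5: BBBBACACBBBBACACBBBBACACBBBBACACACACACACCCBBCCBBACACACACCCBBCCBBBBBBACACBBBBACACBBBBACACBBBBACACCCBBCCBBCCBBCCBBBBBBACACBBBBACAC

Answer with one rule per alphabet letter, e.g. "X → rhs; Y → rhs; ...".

A->CC, B->AC, C->BB

  step 4 ⇒ step 5: CCBBCCBBCCBBCCBBBBBBACACBBBBACACCCBBCCBBCCBBCCBBACACACACCCBBCCBB ⇒ BB·BB·AC·AC·BB·BB·AC·AC·BB·BB·AC·AC·BB·BB·AC·AC·AC·AC·AC·AC·CC·BB·CC·BB·AC·AC·AC·AC·CC·BB·CC·BB·BB·BB·AC·AC·BB·BB·AC·AC·BB·BB·AC·AC·BB·BB·AC·AC·CC·BB·CC·BB·CC·BB·CC·BB·BB·BB·AC·AC·BB·BB·AC·AC
    A ↦ CC
    B ↦ AC
    C ↦ BB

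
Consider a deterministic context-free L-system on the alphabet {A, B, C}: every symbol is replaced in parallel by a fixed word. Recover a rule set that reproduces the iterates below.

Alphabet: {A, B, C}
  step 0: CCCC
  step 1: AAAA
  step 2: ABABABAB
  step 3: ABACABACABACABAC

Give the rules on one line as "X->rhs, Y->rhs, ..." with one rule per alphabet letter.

  step 2 ⇒ step 3: ABABABAB ⇒ AB·AC·AB·AC·AB·AC·AB·AC
    A ↦ AB
    B ↦ AC
  step 0 ⇒ step 1: CCCC ⇒ A·A·A·A
    C ↦ A

A->AB, B->AC, C->A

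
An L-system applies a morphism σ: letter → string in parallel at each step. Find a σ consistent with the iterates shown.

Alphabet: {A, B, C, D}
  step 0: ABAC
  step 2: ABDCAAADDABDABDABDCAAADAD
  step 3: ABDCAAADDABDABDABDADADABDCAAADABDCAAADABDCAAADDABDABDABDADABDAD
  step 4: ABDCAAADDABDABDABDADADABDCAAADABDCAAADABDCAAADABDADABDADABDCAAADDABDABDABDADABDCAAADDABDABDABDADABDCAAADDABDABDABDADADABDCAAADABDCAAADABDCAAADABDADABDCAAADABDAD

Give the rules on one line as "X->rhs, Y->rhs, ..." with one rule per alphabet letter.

A->ABD, B->CAA, C->D, D->AD

  step 3 ⇒ step 4: ABDCAAADDABDABDABDADADABDCAAADABDCAAADABDCAAADDABDABDABDADABDAD ⇒ ABD·CAA·AD·D·ABD·ABD·ABD·AD·AD·ABD·CAA·AD·ABD·CAA·AD·ABD·CAA·AD·ABD·AD·ABD·AD·ABD·CAA·AD·D·ABD·ABD·ABD·AD·ABD·CAA·AD·D·ABD·ABD·ABD·AD·ABD·CAA·AD·D·ABD·ABD·ABD·AD·AD·ABD·CAA·AD·ABD·CAA·AD·ABD·CAA·AD·ABD·AD·ABD·CAA·AD·ABD·AD
    A ↦ ABD
    B ↦ CAA
    C ↦ D
    D ↦ AD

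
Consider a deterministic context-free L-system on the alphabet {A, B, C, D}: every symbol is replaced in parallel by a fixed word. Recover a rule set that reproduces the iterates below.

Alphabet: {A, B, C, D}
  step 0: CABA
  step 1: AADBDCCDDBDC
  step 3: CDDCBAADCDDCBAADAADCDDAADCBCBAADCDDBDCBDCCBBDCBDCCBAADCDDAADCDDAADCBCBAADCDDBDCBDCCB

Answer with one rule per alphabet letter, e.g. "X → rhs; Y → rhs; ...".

A->BDC, B->CDD, C->AAD, D->CB

  step 0 ⇒ step 1: CABA ⇒ AAD·BDC·CDD·BDC
    A ↦ BDC
    B ↦ CDD
    C ↦ AAD
    D ↦ CB  (constrained at step 1)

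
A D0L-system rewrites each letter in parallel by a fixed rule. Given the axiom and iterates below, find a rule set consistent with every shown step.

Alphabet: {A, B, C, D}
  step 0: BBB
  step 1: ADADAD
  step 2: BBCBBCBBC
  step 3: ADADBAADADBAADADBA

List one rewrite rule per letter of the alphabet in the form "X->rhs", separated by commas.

  step 2 ⇒ step 3: BBCBBCBBC ⇒ AD·AD·BA·AD·AD·BA·AD·AD·BA
    B ↦ AD
    C ↦ BA
  step 1 ⇒ step 2: ADADAD ⇒ BB·C·BB·C·BB·C
    A ↦ BB
  step 1 ⇒ step 2: ADADAD ⇒ BB·C·BB·C·BB·C
    D ↦ C

A->BB, B->AD, C->BA, D->C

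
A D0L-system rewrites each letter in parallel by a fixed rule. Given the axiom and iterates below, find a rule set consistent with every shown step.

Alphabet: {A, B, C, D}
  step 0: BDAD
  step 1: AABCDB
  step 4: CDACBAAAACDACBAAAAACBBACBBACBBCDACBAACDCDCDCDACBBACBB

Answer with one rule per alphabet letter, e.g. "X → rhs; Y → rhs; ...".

A->CD, B->AA, C->ACB, D->B

  step 0 ⇒ step 1: BDAD ⇒ AA·B·CD·B
    A ↦ CD
    B ↦ AA
    D ↦ B
    C ↦ ACB  (constrained at step 1)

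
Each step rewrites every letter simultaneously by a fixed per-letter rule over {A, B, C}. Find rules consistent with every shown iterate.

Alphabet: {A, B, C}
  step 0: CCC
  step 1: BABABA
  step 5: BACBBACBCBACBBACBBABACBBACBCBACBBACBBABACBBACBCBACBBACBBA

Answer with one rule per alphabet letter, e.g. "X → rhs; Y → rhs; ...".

  step 0 ⇒ step 1: CCC ⇒ BA·BA·BA
    C ↦ BA
    A ↦ C  (constrained at step 1)
    B ↦ CB  (constrained at step 1)

A->C, B->CB, C->BA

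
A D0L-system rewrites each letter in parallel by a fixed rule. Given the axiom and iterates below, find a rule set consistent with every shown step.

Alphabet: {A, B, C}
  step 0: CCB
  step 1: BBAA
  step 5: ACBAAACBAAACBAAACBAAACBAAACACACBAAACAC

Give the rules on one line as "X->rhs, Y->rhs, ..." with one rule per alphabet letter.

  step 0 ⇒ step 1: CCB ⇒ B·B·AA
    B ↦ AA
    C ↦ B
    A ↦ AC  (constrained at step 1)

A->AC, B->AA, C->B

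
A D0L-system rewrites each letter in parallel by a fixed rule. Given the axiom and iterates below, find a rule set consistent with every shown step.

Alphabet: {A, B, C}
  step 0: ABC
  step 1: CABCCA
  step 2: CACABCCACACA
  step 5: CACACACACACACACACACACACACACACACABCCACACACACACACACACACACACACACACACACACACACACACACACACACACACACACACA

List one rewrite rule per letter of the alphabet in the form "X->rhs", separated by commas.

  step 1 ⇒ step 2: CABCCA ⇒ CA·CA·BC·CA·CA·CA
    A ↦ CA
    B ↦ BC
    C ↦ CA

A->CA, B->BC, C->CA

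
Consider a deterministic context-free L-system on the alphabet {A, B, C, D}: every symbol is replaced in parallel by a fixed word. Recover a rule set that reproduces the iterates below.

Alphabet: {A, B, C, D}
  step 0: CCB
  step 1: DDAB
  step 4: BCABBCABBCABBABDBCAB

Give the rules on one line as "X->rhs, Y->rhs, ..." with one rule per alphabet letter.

A->BC, B->AB, C->D, D->B

  step 0 ⇒ step 1: CCB ⇒ D·D·AB
    B ↦ AB
    C ↦ D
    A ↦ BC  (constrained at step 1)
    D ↦ B  (constrained at step 1)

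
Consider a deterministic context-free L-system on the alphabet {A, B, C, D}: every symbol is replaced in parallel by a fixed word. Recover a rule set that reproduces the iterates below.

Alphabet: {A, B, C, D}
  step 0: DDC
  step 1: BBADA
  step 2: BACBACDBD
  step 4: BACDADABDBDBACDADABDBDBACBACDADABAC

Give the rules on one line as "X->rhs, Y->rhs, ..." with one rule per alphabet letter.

A->D, B->BAC, C->ADA, D->B

  step 1 ⇒ step 2: BBADA ⇒ BAC·BAC·D·B·D
    A ↦ D
    B ↦ BAC
    D ↦ B
  step 0 ⇒ step 1: DDC ⇒ B·B·ADA
    C ↦ ADA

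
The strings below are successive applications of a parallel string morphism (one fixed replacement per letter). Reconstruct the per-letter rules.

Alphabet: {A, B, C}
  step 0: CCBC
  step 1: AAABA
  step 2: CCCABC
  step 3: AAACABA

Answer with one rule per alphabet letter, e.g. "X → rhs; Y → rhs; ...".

A->C, B->AB, C->A

  step 2 ⇒ step 3: CCCABC ⇒ A·A·A·C·AB·A
    A ↦ C
    B ↦ AB
    C ↦ A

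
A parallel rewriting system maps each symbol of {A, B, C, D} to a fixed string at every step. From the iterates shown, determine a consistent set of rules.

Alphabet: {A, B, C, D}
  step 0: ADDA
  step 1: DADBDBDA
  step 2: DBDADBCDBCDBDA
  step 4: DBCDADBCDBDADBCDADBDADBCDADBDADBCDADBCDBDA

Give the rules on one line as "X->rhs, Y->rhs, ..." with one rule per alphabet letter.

  step 1 ⇒ step 2: DADBDBDA ⇒ DB·DA·DB·C·DB·C·DB·DA
    A ↦ DA
    B ↦ C
    D ↦ DB
    C ↦ DA  (constrained at step 2)

A->DA, B->C, C->DA, D->DB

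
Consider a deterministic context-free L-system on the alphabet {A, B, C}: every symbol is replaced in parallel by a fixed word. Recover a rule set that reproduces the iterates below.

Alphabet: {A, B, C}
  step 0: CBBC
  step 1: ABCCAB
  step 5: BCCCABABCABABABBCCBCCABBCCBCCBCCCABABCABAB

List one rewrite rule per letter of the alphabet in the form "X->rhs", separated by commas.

A->BC, B->C, C->AB

  step 0 ⇒ step 1: CBBC ⇒ AB·C·C·AB
    B ↦ C
    C ↦ AB
    A ↦ BC  (constrained at step 1)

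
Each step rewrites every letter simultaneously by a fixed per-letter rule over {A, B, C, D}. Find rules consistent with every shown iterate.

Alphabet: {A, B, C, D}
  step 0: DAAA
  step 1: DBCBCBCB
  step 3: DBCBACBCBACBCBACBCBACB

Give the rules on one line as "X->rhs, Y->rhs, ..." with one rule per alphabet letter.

  step 0 ⇒ step 1: DAAA ⇒ DB·CB·CB·CB
    A ↦ CB
    D ↦ DB
    B ↦ CB  (constrained at step 1)
    C ↦ A  (constrained at step 1)

A->CB, B->CB, C->A, D->DB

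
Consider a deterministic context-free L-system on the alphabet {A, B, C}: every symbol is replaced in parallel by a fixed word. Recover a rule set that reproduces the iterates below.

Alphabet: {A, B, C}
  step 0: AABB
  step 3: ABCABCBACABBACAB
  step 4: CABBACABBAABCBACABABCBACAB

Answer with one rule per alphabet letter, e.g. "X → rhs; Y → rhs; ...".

  step 3 ⇒ step 4: ABCABCBACABBACAB ⇒ C·AB·BA·C·AB·BA·AB·C·BA·C·AB·AB·C·BA·C·AB
    A ↦ C
    B ↦ AB
    C ↦ BA

A->C, B->AB, C->BA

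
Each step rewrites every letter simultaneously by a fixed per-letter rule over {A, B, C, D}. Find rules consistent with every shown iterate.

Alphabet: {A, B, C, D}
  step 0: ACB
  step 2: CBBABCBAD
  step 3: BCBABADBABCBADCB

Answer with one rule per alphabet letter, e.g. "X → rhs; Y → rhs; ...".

  step 2 ⇒ step 3: CBBABCBAD ⇒ BC·BA·BA·D·BA·BC·BA·D·CB
    A ↦ D
    B ↦ BA
    C ↦ BC
    D ↦ CB

A->D, B->BA, C->BC, D->CB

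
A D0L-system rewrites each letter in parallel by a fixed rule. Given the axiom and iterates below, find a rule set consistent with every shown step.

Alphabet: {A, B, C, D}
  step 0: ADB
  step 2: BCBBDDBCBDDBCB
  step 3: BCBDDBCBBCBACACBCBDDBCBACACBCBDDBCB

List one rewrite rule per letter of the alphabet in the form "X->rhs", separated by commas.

  step 2 ⇒ step 3: BCBBDDBCBDDBCB ⇒ BCB·DD·BCB·BCB·AC·AC·BCB·DD·BCB·AC·AC·BCB·DD·BCB
    B ↦ BCB
    C ↦ DD
    D ↦ AC
    A ↦ B  (constrained at step 0)

A->B, B->BCB, C->DD, D->AC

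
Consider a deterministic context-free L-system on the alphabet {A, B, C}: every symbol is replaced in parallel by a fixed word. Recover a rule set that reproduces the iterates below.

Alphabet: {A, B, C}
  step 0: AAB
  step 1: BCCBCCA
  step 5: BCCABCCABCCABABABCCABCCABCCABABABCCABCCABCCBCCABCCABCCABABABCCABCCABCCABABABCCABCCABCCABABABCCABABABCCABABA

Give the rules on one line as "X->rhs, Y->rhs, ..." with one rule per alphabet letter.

  step 0 ⇒ step 1: AAB ⇒ BCC·BCC·A
    A ↦ BCC
    B ↦ A
    C ↦ BA  (constrained at step 1)

A->BCC, B->A, C->BA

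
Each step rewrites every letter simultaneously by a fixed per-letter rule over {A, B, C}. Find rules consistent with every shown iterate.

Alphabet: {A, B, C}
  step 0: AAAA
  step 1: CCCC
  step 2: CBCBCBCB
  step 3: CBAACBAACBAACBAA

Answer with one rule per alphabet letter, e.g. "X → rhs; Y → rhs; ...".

  step 2 ⇒ step 3: CBCBCBCB ⇒ CB·AA·CB·AA·CB·AA·CB·AA
    B ↦ AA
    C ↦ CB
  step 0 ⇒ step 1: AAAA ⇒ C·C·C·C
    A ↦ C

A->C, B->AA, C->CB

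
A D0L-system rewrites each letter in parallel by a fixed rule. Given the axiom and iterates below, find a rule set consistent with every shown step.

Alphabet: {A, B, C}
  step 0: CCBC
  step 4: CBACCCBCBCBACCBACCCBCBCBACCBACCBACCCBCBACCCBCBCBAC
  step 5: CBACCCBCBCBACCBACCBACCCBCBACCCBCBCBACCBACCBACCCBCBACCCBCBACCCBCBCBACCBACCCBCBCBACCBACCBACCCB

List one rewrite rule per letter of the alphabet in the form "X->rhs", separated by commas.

  step 4 ⇒ step 5: CBACCCBCBCBACCBACCCBCBCBACCBACCBACCCBCBACCCBCBCBAC ⇒ CB·AC·C·CB·CB·CB·AC·CB·AC·CB·AC·C·CB·CB·AC·C·CB·CB·CB·AC·CB·AC·CB·AC·C·CB·CB·AC·C·CB·CB·AC·C·CB·CB·CB·AC·CB·AC·C·CB·CB·CB·AC·CB·AC·CB·AC·C·CB
    A ↦ C
    B ↦ AC
    C ↦ CB

A->C, B->AC, C->CB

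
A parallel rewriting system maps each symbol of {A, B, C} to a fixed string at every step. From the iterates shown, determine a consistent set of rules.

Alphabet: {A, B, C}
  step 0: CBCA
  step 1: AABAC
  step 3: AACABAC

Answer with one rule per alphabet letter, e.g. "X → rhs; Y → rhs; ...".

A->C, B->AB, C->A

  step 0 ⇒ step 1: CBCA ⇒ A·AB·A·C
    A ↦ C
    B ↦ AB
    C ↦ A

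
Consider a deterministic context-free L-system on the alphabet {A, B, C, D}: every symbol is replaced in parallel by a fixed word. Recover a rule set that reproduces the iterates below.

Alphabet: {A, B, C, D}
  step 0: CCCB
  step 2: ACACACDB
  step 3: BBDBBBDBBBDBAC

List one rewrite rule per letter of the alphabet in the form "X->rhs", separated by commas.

  step 2 ⇒ step 3: ACACACDB ⇒ BB·DB·BB·DB·BB·DB·A·C
    A ↦ BB
    B ↦ C
    C ↦ DB
    D ↦ A

A->BB, B->C, C->DB, D->A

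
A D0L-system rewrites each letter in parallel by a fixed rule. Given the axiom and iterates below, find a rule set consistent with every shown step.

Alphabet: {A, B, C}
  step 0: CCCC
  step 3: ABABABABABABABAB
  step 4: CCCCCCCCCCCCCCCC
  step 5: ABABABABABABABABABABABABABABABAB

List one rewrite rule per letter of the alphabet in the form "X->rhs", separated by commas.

  step 4 ⇒ step 5: CCCCCCCCCCCCCCCC ⇒ AB·AB·AB·AB·AB·AB·AB·AB·AB·AB·AB·AB·AB·AB·AB·AB
    C ↦ AB
  step 3 ⇒ step 4: ABABABABABABABAB ⇒ C·C·C·C·C·C·C·C·C·C·C·C·C·C·C·C
    A ↦ C
  step 3 ⇒ step 4: ABABABABABABABAB ⇒ C·C·C·C·C·C·C·C·C·C·C·C·C·C·C·C
    B ↦ C

A->C, B->C, C->AB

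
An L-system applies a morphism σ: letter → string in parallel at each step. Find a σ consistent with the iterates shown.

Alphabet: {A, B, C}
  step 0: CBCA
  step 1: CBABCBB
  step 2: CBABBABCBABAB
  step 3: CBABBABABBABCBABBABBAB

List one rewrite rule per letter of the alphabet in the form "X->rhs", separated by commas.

A->B, B->AB, C->CB

  step 2 ⇒ step 3: CBABBABCBABAB ⇒ CB·AB·B·AB·AB·B·AB·CB·AB·B·AB·B·AB
    A ↦ B
    B ↦ AB
    C ↦ CB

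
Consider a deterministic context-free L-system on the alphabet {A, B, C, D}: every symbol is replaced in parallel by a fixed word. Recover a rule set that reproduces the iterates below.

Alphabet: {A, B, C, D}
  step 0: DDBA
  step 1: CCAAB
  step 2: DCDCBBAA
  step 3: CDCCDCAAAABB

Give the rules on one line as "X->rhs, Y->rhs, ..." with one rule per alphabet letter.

  step 2 ⇒ step 3: DCDCBBAA ⇒ C·DC·C·DC·AA·AA·B·B
    A ↦ B
    B ↦ AA
    C ↦ DC
    D ↦ C

A->B, B->AA, C->DC, D->C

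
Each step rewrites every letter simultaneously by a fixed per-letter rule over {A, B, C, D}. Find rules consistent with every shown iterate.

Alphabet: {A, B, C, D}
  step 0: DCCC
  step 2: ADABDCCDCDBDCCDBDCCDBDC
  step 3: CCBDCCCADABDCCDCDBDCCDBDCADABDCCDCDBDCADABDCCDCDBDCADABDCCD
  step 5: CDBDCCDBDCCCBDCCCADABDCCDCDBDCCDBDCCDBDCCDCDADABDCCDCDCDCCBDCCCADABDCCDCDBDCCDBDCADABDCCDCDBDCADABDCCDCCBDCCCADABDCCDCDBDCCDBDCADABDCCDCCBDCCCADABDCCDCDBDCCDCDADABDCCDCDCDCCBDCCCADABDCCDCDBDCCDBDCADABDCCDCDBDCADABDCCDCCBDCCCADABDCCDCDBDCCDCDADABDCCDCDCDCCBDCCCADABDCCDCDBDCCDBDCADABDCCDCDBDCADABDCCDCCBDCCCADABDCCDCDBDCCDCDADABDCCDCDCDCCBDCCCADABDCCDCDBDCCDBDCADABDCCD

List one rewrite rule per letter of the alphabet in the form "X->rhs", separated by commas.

  step 2 ⇒ step 3: ADABDCCDCDBDCCDBDCCDBDC ⇒ CC·BDC·CC·ADA·BDC·CD·CD·BDC·CD·BDC·ADA·BDC·CD·CD·BDC·ADA·BDC·CD·CD·BDC·ADA·BDC·CD
    A ↦ CC
    B ↦ ADA
    C ↦ CD
    D ↦ BDC

A->CC, B->ADA, C->CD, D->BDC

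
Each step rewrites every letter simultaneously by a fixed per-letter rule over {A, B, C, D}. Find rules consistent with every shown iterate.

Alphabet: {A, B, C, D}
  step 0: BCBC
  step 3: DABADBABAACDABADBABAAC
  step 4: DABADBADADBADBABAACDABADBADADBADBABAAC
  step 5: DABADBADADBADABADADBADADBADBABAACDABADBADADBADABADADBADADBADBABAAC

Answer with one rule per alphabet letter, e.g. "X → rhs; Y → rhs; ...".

A->BA, B->D, C->AC, D->DA

  step 4 ⇒ step 5: DABADBADADBADBABAACDABADBADADBADBABAAC ⇒ DA·BA·D·BA·DA·D·BA·DA·BA·DA·D·BA·DA·D·BA·D·BA·BA·AC·DA·BA·D·BA·DA·D·BA·DA·BA·DA·D·BA·DA·D·BA·D·BA·BA·AC
    A ↦ BA
    B ↦ D
    C ↦ AC
    D ↦ DA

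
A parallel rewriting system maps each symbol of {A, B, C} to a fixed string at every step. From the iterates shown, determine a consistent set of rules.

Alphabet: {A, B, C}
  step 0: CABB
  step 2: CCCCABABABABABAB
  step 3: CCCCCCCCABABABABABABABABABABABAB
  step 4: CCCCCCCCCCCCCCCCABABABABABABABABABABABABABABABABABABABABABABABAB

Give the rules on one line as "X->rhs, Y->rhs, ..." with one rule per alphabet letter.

A->AB, B->AB, C->CC

  step 3 ⇒ step 4: CCCCCCCCABABABABABABABABABABABAB ⇒ CC·CC·CC·CC·CC·CC·CC·CC·AB·AB·AB·AB·AB·AB·AB·AB·AB·AB·AB·AB·AB·AB·AB·AB·AB·AB·AB·AB·AB·AB·AB·AB
    A ↦ AB
    B ↦ AB
    C ↦ CC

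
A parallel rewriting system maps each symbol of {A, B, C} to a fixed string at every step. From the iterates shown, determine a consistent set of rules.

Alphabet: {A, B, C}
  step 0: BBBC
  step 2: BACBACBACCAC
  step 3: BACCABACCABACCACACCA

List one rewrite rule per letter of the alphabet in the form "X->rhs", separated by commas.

A->C, B->BA, C->CA

  step 2 ⇒ step 3: BACBACBACCAC ⇒ BA·C·CA·BA·C·CA·BA·C·CA·CA·C·CA
    A ↦ C
    B ↦ BA
    C ↦ CA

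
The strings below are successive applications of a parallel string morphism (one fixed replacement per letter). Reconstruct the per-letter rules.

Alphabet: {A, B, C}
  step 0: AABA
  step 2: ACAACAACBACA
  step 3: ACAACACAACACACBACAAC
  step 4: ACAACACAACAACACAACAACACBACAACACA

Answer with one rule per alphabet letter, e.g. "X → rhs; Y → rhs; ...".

A->AC, B->CB, C->A

  step 3 ⇒ step 4: ACAACACAACACACBACAAC ⇒ AC·A·AC·AC·A·AC·A·AC·AC·A·AC·A·AC·A·CB·AC·A·AC·AC·A
    A ↦ AC
    B ↦ CB
    C ↦ A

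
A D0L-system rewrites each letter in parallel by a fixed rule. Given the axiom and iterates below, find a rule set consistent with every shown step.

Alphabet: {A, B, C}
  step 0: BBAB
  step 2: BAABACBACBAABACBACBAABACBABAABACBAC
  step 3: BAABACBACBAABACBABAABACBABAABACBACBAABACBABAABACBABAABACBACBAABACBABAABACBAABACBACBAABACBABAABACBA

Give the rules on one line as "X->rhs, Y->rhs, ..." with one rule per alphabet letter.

A->BAC, B->BAA, C->BA

  step 2 ⇒ step 3: BAABACBACBAABACBACBAABACBABAABACBAC ⇒ BAA·BAC·BAC·BAA·BAC·BA·BAA·BAC·BA·BAA·BAC·BAC·BAA·BAC·BA·BAA·BAC·BA·BAA·BAC·BAC·BAA·BAC·BA·BAA·BAC·BAA·BAC·BAC·BAA·BAC·BA·BAA·BAC·BA
    A ↦ BAC
    B ↦ BAA
    C ↦ BA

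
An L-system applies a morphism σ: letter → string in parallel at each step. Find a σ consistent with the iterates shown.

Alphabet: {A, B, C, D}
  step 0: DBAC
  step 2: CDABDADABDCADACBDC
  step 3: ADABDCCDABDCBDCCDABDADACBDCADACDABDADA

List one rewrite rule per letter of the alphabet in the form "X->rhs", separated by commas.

A->C, B->CDA, C->ADA, D->BD

  step 2 ⇒ step 3: CDABDADABDCADACBDC ⇒ ADA·BD·C·CDA·BD·C·BD·C·CDA·BD·ADA·C·BD·C·ADA·CDA·BD·ADA
    A ↦ C
    B ↦ CDA
    C ↦ ADA
    D ↦ BD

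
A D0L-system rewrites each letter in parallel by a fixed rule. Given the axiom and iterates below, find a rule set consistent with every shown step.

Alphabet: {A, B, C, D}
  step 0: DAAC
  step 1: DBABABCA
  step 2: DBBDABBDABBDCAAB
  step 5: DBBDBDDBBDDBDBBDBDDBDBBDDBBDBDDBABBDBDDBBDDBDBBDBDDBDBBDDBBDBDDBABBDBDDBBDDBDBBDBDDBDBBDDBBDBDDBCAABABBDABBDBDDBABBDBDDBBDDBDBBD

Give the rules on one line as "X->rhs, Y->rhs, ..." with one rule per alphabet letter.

  step 1 ⇒ step 2: DBABABCA ⇒ DB·BD·AB·BD·AB·BD·CA·AB
    A ↦ AB
    B ↦ BD
    C ↦ CA
    D ↦ DB

A->AB, B->BD, C->CA, D->DB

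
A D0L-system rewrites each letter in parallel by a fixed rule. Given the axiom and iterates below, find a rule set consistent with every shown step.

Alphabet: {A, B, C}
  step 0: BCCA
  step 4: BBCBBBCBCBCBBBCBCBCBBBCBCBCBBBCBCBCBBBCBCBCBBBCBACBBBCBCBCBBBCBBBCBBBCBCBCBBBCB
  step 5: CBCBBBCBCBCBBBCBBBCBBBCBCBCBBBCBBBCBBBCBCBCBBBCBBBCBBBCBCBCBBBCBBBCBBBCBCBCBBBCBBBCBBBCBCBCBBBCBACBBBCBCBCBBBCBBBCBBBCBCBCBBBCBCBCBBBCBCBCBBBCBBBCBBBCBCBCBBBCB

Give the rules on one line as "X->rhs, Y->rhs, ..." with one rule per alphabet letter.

A->ACB, B->CB, C->BB

  step 4 ⇒ step 5: BBCBBBCBCBCBBBCBCBCBBBCBCBCBBBCBCBCBBBCBCBCBBBCBACBBBCBCBCBBBCBBBCBBBCBCBCBBBCB ⇒ CB·CB·BB·CB·CB·CB·BB·CB·BB·CB·BB·CB·CB·CB·BB·CB·BB·CB·BB·CB·CB·CB·BB·CB·BB·CB·BB·CB·CB·CB·BB·CB·BB·CB·BB·CB·CB·CB·BB·CB·BB·CB·BB·CB·CB·CB·BB·CB·ACB·BB·CB·CB·CB·BB·CB·BB·CB·BB·CB·CB·CB·BB·CB·CB·CB·BB·CB·CB·CB·BB·CB·BB·CB·BB·CB·CB·CB·BB·CB
    A ↦ ACB
    B ↦ CB
    C ↦ BB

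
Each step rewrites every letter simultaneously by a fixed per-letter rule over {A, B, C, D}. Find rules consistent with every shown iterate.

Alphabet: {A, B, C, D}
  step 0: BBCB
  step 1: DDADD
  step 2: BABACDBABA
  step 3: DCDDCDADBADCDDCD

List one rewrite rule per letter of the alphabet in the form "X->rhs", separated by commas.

  step 2 ⇒ step 3: BABACDBABA ⇒ D·CD·D·CD·AD·BA·D·CD·D·CD
    A ↦ CD
    B ↦ D
    C ↦ AD
    D ↦ BA

A->CD, B->D, C->AD, D->BA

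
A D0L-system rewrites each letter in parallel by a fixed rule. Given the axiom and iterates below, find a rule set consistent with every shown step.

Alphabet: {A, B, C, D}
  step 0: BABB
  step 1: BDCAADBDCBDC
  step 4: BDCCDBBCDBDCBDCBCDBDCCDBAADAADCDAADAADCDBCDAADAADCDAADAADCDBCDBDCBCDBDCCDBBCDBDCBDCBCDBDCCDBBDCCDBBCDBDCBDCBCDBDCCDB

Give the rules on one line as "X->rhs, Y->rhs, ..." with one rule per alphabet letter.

A->AAD, B->BDC, C->B, D->CD

  step 0 ⇒ step 1: BABB ⇒ BDC·AAD·BDC·BDC
    A ↦ AAD
    B ↦ BDC
    C ↦ B  (constrained at step 1)
    D ↦ CD  (constrained at step 1)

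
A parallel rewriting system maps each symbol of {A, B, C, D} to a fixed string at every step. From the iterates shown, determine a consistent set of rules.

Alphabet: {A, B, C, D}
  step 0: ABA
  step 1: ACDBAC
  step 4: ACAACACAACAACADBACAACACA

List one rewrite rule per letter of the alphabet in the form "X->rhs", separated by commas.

A->AC, B->DB, C->A, D->A

  step 0 ⇒ step 1: ABA ⇒ AC·DB·AC
    A ↦ AC
    B ↦ DB
    C ↦ A  (constrained at step 1)
    D ↦ A  (constrained at step 1)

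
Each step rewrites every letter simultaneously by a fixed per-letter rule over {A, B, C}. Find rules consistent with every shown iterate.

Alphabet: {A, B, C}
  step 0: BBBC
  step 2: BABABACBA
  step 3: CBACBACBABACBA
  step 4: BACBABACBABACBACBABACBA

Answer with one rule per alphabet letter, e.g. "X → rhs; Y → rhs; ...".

  step 3 ⇒ step 4: CBACBACBABACBA ⇒ BA·C·BA·BA·C·BA·BA·C·BA·C·BA·BA·C·BA
    A ↦ BA
    B ↦ C
    C ↦ BA

A->BA, B->C, C->BA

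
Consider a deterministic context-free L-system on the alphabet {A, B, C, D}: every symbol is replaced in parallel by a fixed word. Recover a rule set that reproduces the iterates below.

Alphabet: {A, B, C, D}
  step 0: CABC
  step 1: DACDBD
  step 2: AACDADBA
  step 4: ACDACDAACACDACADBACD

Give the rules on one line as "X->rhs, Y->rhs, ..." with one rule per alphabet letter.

A->AC, B->DB, C->D, D->A

  step 1 ⇒ step 2: DACDBD ⇒ A·AC·D·A·DB·A
    A ↦ AC
    B ↦ DB
    C ↦ D
    D ↦ A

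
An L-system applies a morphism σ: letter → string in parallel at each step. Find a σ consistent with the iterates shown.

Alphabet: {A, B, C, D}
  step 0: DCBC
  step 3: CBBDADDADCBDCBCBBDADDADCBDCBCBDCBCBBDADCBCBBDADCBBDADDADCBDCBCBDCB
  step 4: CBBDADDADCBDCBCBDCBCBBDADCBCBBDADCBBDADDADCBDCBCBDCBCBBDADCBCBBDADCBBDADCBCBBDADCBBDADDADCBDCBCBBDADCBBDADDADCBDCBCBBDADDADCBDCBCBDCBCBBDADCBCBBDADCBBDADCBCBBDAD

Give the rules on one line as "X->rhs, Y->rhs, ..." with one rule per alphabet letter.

A->D, B->DAD, C->CBB, D->CB

  step 3 ⇒ step 4: CBBDADDADCBDCBCBBDADDADCBDCBCBDCBCBBDADCBCBBDADCBBDADDADCBDCBCBDCB ⇒ CBB·DAD·DAD·CB·D·CB·CB·D·CB·CBB·DAD·CB·CBB·DAD·CBB·DAD·DAD·CB·D·CB·CB·D·CB·CBB·DAD·CB·CBB·DAD·CBB·DAD·CB·CBB·DAD·CBB·DAD·DAD·CB·D·CB·CBB·DAD·CBB·DAD·DAD·CB·D·CB·CBB·DAD·DAD·CB·D·CB·CB·D·CB·CBB·DAD·CB·CBB·DAD·CBB·DAD·CB·CBB·DAD
    A ↦ D
    B ↦ DAD
    C ↦ CBB
    D ↦ CB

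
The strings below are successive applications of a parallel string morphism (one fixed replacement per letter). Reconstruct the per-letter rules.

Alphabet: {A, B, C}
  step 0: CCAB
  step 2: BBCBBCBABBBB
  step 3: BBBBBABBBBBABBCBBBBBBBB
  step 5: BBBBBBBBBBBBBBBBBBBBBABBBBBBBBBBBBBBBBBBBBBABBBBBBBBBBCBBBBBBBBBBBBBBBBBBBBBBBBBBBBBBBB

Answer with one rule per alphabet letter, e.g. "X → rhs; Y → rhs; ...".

A->C, B->BB, C->BA

  step 2 ⇒ step 3: BBCBBCBABBBB ⇒ BB·BB·BA·BB·BB·BA·BB·C·BB·BB·BB·BB
    A ↦ C
    B ↦ BB
    C ↦ BA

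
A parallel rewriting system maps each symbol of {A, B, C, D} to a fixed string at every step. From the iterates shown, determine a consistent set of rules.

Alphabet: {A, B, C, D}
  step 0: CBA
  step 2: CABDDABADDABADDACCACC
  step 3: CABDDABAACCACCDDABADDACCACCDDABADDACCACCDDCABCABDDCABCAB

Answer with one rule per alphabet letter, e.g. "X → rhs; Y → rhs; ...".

  step 2 ⇒ step 3: CABDDABADDABADDACCACC ⇒ CAB·DD·ABA·ACC·ACC·DD·ABA·DD·ACC·ACC·DD·ABA·DD·ACC·ACC·DD·CAB·CAB·DD·CAB·CAB
    A ↦ DD
    B ↦ ABA
    C ↦ CAB
    D ↦ ACC

A->DD, B->ABA, C->CAB, D->ACC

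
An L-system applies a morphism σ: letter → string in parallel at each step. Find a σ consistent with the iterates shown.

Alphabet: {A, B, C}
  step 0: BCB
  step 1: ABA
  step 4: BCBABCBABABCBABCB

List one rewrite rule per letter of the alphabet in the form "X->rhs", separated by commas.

  step 0 ⇒ step 1: BCB ⇒ A·B·A
    B ↦ A
    C ↦ B
    A ↦ BCB  (constrained at step 1)

A->BCB, B->A, C->B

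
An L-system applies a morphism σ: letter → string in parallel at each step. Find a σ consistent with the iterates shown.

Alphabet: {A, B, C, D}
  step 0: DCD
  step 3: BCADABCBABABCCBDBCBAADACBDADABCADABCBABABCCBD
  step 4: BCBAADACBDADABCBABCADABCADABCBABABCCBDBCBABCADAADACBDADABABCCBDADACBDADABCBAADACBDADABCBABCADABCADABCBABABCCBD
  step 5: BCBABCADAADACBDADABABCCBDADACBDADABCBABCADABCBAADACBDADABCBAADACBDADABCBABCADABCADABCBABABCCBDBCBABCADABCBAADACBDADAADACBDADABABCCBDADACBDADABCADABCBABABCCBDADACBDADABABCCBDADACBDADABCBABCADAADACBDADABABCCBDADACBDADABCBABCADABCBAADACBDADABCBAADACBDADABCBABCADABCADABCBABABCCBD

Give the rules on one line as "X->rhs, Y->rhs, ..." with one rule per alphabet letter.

A->ADA, B->BC, C->BA, D->CBD

  step 4 ⇒ step 5: BCBAADACBDADABCBABCADABCADABCBABABCCBDBCBABCADAADACBDADABABCCBDADACBDADABCBAADACBDADABCBABCADABCADABCBABABCCBD ⇒ BC·BA·BC·ADA·ADA·CBD·ADA·BA·BC·CBD·ADA·CBD·ADA·BC·BA·BC·ADA·BC·BA·ADA·CBD·ADA·BC·BA·ADA·CBD·ADA·BC·BA·BC·ADA·BC·ADA·BC·BA·BA·BC·CBD·BC·BA·BC·ADA·BC·BA·ADA·CBD·ADA·ADA·CBD·ADA·BA·BC·CBD·ADA·CBD·ADA·BC·ADA·BC·BA·BA·BC·CBD·ADA·CBD·ADA·BA·BC·CBD·ADA·CBD·ADA·BC·BA·BC·ADA·ADA·CBD·ADA·BA·BC·CBD·ADA·CBD·ADA·BC·BA·BC·ADA·BC·BA·ADA·CBD·ADA·BC·BA·ADA·CBD·ADA·BC·BA·BC·ADA·BC·ADA·BC·BA·BA·BC·CBD
    A ↦ ADA
    B ↦ BC
    C ↦ BA
    D ↦ CBD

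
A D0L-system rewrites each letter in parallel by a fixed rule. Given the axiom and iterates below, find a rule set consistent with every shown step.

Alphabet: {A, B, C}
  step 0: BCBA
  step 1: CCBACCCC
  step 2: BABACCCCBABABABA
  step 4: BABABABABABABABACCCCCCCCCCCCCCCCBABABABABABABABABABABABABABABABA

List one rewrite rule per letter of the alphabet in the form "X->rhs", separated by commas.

A->CC, B->CC, C->BA

  step 1 ⇒ step 2: CCBACCCC ⇒ BA·BA·CC·CC·BA·BA·BA·BA
    A ↦ CC
    B ↦ CC
    C ↦ BA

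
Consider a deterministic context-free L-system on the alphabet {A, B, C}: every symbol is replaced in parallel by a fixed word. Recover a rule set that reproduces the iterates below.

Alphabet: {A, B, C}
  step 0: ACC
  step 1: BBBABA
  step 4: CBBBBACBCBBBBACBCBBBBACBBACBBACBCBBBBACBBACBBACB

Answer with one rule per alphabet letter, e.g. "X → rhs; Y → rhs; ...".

  step 0 ⇒ step 1: ACC ⇒ BB·BA·BA
    A ↦ BB
    C ↦ BA
    B ↦ CB  (constrained at step 1)

A->BB, B->CB, C->BA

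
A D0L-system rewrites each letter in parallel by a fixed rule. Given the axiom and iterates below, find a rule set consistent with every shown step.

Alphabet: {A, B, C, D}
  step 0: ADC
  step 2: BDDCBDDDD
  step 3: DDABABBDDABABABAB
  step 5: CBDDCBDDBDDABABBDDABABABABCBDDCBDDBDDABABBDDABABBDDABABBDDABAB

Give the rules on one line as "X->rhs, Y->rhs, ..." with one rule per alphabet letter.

  step 2 ⇒ step 3: BDDCBDDDD ⇒ DD·AB·AB·B·DD·AB·AB·AB·AB
    B ↦ DD
    C ↦ B
    D ↦ AB
    A ↦ CB  (constrained at step 0)

A->CB, B->DD, C->B, D->AB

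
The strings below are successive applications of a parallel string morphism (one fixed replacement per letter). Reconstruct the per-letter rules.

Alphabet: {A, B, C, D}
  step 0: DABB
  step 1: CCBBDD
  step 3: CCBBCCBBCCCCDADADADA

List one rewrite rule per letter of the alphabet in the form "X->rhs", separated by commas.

  step 0 ⇒ step 1: DABB ⇒ CC·BB·D·D
    A ↦ BB
    B ↦ D
    D ↦ CC
    C ↦ DA  (constrained at step 1)

A->BB, B->D, C->DA, D->CC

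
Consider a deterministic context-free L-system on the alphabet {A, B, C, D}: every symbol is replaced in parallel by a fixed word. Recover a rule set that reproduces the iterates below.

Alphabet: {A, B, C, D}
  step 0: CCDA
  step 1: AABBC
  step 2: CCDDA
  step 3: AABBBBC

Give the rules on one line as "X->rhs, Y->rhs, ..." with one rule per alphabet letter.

  step 2 ⇒ step 3: CCDDA ⇒ A·A·BB·BB·C
    A ↦ C
    C ↦ A
    D ↦ BB
  step 1 ⇒ step 2: AABBC ⇒ C·C·D·D·A
    B ↦ D

A->C, B->D, C->A, D->BB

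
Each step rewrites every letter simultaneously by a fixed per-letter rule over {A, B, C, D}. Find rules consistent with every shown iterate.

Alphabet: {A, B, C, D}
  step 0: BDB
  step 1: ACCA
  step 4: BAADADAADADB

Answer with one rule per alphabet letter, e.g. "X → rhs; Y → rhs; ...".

A->B, B->A, C->AD, D->CC

  step 0 ⇒ step 1: BDB ⇒ A·CC·A
    B ↦ A
    D ↦ CC
    A ↦ B  (constrained at step 1)
    C ↦ AD  (constrained at step 1)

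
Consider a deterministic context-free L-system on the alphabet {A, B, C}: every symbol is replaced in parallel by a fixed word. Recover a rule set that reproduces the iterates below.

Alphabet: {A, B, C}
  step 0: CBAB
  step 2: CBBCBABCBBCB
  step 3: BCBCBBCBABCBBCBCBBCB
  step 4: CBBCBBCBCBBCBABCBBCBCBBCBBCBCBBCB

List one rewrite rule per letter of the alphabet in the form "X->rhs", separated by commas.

A->AB, B->CB, C->B

  step 3 ⇒ step 4: BCBCBBCBABCBBCBCBBCB ⇒ CB·B·CB·B·CB·CB·B·CB·AB·CB·B·CB·CB·B·CB·B·CB·CB·B·CB
    A ↦ AB
    B ↦ CB
    C ↦ B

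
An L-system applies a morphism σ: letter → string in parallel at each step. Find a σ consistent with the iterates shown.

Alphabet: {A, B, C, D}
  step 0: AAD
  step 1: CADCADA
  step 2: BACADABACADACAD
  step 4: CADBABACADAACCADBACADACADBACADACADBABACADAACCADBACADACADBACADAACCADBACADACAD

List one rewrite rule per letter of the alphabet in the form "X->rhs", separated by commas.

  step 1 ⇒ step 2: CADCADA ⇒ BA·CAD·A·BA·CAD·A·CAD
    A ↦ CAD
    C ↦ BA
    D ↦ A
    B ↦ AC  (constrained at step 2)

A->CAD, B->AC, C->BA, D->A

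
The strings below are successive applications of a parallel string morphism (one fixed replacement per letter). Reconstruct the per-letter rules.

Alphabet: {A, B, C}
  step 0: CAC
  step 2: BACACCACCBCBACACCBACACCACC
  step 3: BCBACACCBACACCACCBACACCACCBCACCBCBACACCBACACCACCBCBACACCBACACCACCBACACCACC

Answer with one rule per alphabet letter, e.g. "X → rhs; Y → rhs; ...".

A->BAC, B->BC, C->ACC

  step 2 ⇒ step 3: BACACCACCBCBACACCBACACCACC ⇒ BC·BAC·ACC·BAC·ACC·ACC·BAC·ACC·ACC·BC·ACC·BC·BAC·ACC·BAC·ACC·ACC·BC·BAC·ACC·BAC·ACC·ACC·BAC·ACC·ACC
    A ↦ BAC
    B ↦ BC
    C ↦ ACC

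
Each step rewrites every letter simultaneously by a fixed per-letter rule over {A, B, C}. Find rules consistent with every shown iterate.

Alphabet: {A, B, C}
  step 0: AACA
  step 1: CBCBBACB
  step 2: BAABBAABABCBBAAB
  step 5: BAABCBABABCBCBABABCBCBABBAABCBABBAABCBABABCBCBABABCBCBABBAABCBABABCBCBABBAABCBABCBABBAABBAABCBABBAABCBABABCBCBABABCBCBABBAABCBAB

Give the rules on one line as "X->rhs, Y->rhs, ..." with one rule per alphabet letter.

  step 1 ⇒ step 2: CBCBBACB ⇒ BA·AB·BA·AB·AB·CB·BA·AB
    A ↦ CB
    B ↦ AB
    C ↦ BA

A->CB, B->AB, C->BA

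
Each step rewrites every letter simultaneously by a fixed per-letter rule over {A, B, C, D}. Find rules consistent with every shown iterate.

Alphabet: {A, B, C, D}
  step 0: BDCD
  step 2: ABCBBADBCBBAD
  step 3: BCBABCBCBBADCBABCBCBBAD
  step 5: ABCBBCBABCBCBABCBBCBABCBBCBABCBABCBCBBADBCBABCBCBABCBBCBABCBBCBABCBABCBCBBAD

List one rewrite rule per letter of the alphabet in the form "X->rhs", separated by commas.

A->B, B->CB, C->AB, D->AD

  step 2 ⇒ step 3: ABCBBADBCBBAD ⇒ B·CB·AB·CB·CB·B·AD·CB·AB·CB·CB·B·AD
    A ↦ B
    B ↦ CB
    C ↦ AB
    D ↦ AD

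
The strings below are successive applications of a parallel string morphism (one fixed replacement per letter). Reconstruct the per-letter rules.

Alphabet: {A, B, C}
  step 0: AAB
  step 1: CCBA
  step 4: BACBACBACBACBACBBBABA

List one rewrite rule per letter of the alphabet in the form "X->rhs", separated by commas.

A->C, B->BA, C->BB

  step 0 ⇒ step 1: AAB ⇒ C·C·BA
    A ↦ C
    B ↦ BA
    C ↦ BB  (constrained at step 1)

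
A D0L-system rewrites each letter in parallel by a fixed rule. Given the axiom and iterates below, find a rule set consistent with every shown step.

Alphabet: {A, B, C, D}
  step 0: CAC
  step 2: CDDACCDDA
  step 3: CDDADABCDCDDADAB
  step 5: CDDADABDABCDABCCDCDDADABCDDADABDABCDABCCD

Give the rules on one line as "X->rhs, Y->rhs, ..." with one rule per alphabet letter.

  step 2 ⇒ step 3: CDDACCDDA ⇒ CD·DA·DA·B·CD·CD·DA·DA·B
    A ↦ B
    C ↦ CD
    D ↦ DA
    B ↦ C  (constrained at step 3)

A->B, B->C, C->CD, D->DA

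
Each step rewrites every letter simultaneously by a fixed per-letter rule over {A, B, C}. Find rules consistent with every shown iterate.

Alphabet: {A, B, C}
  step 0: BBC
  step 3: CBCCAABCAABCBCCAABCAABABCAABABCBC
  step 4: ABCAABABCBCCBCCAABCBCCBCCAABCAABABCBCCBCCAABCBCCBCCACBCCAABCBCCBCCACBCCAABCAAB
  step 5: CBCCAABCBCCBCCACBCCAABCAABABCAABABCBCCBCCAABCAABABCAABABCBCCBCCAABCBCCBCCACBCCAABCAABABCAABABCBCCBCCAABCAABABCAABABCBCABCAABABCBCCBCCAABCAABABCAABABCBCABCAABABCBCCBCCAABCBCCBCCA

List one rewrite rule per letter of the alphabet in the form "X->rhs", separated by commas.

  step 4 ⇒ step 5: ABCAABABCBCCBCCAABCBCCBCCAABCAABABCBCCBCCAABCBCCBCCACBCCAABCBCCBCCACBCCAABCAAB ⇒ CBC·CA·AB·CBC·CBC·CA·CBC·CA·AB·CA·AB·AB·CA·AB·AB·CBC·CBC·CA·AB·CA·AB·AB·CA·AB·AB·CBC·CBC·CA·AB·CBC·CBC·CA·CBC·CA·AB·CA·AB·AB·CA·AB·AB·CBC·CBC·CA·AB·CA·AB·AB·CA·AB·AB·CBC·AB·CA·AB·AB·CBC·CBC·CA·AB·CA·AB·AB·CA·AB·AB·CBC·AB·CA·AB·AB·CBC·CBC·CA·AB·CBC·CBC·CA
    A ↦ CBC
    B ↦ CA
    C ↦ AB

A->CBC, B->CA, C->AB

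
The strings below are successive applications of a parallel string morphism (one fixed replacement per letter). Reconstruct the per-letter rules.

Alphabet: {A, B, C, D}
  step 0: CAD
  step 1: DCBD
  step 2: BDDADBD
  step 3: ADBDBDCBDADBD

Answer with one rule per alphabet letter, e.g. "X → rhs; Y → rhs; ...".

A->C, B->AD, C->D, D->BD

  step 2 ⇒ step 3: BDDADBD ⇒ AD·BD·BD·C·BD·AD·BD
    A ↦ C
    B ↦ AD
    D ↦ BD
  step 0 ⇒ step 1: CAD ⇒ D·C·BD
    C ↦ D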